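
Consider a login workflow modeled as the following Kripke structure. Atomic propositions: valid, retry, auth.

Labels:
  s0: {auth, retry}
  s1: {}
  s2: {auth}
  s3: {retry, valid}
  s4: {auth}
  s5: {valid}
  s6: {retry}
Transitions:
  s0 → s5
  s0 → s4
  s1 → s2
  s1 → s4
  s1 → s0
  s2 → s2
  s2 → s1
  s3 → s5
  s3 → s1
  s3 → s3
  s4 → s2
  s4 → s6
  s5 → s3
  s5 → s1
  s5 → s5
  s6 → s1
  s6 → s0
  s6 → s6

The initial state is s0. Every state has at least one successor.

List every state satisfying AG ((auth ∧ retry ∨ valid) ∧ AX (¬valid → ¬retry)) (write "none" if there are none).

none

States satisfying (auth ∧ retry ∨ valid) ∧ AX (¬valid → ¬retry): {s0, s3, s5}.
States satisfying AG ((auth ∧ retry ∨ valid) ∧ AX (¬valid → ¬retry)): ∅.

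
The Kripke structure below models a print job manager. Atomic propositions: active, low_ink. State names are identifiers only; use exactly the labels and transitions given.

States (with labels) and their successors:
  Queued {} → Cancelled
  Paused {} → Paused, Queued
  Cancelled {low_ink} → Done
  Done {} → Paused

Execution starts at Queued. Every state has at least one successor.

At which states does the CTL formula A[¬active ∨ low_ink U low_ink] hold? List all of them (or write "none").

{Queued, Cancelled}

States satisfying ¬active ∨ low_ink: {Queued, Paused, Cancelled, Done}.
States satisfying low_ink: {Cancelled}.
States satisfying A[¬active ∨ low_ink U low_ink]: {Queued, Cancelled}.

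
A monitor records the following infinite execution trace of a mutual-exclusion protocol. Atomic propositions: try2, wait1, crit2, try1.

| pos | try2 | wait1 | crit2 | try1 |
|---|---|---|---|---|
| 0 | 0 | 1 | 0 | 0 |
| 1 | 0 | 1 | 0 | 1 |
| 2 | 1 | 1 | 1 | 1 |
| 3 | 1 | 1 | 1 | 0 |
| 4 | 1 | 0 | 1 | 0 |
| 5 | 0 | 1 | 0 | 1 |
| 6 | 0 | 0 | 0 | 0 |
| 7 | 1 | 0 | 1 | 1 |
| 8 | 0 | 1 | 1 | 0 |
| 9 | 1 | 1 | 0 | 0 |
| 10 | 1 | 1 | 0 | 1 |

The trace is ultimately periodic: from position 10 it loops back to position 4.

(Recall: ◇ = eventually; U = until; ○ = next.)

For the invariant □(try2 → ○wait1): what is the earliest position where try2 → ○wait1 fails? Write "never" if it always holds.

Check try2 → ○wait1 at each position in order: 0 ✓, 1 ✓, 2 ✓.
At position 3 the labels are {crit2, try2, wait1} and the next position 4 has {crit2, try2}, so try2 → ○wait1 is false there. This is the first violation.

3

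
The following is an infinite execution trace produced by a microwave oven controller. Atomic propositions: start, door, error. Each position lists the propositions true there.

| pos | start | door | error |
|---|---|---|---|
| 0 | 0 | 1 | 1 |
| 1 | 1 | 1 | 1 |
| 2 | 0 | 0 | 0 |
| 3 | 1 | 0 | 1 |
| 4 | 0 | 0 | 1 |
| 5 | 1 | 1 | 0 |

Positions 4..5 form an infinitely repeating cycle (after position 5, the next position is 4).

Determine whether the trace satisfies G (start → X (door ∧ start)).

start → X (door ∧ start) must hold at every position from 0 onward. It fails at position 1, so G (start → X (door ∧ start)) is false.
Positions where start holds: 1, 3, 5.
Check X (door ∧ start) at each: 1→fails, 3→fails, 5→fails.

Does not hold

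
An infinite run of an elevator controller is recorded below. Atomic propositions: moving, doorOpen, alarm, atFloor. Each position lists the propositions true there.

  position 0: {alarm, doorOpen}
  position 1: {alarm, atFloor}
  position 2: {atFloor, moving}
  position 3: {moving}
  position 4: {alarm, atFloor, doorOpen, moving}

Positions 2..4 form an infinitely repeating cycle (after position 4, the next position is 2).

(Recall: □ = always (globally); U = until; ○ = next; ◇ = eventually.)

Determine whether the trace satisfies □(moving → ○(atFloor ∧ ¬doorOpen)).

moving → ○(atFloor ∧ ¬doorOpen) must hold at every position from 0 onward. It fails at position 2, so □(moving → ○(atFloor ∧ ¬doorOpen)) is false.
Positions where moving holds: 2, 3, 4.
Check ○(atFloor ∧ ¬doorOpen) at each: 2→fails, 3→fails, 4→ok.

Violated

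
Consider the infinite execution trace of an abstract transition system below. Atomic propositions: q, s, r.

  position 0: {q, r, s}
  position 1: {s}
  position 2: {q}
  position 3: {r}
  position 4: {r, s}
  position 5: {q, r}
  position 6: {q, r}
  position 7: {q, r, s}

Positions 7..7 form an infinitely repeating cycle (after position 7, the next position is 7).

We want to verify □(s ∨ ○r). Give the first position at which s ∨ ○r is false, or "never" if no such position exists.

never

s ∨ ○r holds at every position 0..7, and those are all the positions the trace ever visits, so the invariant □(s ∨ ○r) is never violated.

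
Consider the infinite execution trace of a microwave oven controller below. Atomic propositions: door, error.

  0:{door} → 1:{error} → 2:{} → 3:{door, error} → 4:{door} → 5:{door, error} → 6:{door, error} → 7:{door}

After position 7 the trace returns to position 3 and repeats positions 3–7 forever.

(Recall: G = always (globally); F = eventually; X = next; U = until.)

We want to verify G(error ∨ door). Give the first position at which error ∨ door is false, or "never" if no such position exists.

2

Check error ∨ door at each position in order: 0 ✓, 1 ✓.
At position 2 the labels are {}, so error ∨ door is false there. This is the first violation.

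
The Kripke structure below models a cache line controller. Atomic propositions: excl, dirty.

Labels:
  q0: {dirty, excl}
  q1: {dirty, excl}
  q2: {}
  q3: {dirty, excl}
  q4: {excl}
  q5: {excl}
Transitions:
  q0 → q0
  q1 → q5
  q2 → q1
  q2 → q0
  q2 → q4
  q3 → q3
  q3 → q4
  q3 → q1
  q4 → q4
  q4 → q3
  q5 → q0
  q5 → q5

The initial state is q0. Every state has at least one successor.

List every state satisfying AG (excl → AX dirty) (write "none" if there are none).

States satisfying excl → AX dirty: {q0, q2}.
States satisfying AG (excl → AX dirty): {q0}.

{q0}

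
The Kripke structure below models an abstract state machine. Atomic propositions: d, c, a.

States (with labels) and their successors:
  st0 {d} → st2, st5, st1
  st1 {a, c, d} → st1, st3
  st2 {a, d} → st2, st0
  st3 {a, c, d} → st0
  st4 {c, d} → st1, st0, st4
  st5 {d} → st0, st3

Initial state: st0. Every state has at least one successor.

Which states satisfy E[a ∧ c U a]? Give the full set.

States satisfying a ∧ c: {st1, st3}.
States satisfying a: {st1, st2, st3}.
States satisfying E[a ∧ c U a]: {st1, st2, st3}.

{st1, st2, st3}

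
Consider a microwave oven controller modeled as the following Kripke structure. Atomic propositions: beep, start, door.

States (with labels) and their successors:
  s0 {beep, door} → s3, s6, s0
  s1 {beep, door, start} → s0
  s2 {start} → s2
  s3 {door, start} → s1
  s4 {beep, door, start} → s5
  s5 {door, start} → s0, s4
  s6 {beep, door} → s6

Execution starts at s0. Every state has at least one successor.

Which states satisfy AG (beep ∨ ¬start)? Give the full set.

{s6}

States satisfying beep ∨ ¬start: {s0, s1, s4, s6}.
States satisfying AG (beep ∨ ¬start): {s6}.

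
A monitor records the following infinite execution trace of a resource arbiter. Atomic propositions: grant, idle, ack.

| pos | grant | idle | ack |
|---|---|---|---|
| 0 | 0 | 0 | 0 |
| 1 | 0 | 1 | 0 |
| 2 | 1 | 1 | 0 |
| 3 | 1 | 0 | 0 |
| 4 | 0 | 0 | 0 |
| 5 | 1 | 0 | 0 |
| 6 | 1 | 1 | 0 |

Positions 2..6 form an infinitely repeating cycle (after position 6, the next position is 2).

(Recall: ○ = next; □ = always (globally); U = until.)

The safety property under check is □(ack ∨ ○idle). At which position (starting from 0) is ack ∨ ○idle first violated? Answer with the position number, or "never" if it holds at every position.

2

Check ack ∨ ○idle at each position in order: 0 ✓, 1 ✓.
At position 2 the labels are {grant, idle} and the next position 3 has {grant}, so ack ∨ ○idle is false there. This is the first violation.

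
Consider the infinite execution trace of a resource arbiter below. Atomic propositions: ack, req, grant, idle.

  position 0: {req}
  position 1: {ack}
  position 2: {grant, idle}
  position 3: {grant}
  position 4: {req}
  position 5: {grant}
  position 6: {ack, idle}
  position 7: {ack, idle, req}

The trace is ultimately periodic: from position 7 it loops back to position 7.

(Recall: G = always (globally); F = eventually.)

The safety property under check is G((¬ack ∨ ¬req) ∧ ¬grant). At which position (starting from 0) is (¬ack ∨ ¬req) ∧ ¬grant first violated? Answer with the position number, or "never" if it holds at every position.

2

Check (¬ack ∨ ¬req) ∧ ¬grant at each position in order: 0 ✓, 1 ✓.
At position 2 the labels are {grant, idle}, so (¬ack ∨ ¬req) ∧ ¬grant is false there. This is the first violation.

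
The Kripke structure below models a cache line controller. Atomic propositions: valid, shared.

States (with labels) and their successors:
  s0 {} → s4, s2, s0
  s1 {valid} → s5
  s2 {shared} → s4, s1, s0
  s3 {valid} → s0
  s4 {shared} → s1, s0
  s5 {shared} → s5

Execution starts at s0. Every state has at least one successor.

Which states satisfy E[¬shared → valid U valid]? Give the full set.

{s1, s2, s3, s4}

States satisfying ¬shared → valid: {s1, s2, s3, s4, s5}.
States satisfying valid: {s1, s3}.
States satisfying E[¬shared → valid U valid]: {s1, s2, s3, s4}.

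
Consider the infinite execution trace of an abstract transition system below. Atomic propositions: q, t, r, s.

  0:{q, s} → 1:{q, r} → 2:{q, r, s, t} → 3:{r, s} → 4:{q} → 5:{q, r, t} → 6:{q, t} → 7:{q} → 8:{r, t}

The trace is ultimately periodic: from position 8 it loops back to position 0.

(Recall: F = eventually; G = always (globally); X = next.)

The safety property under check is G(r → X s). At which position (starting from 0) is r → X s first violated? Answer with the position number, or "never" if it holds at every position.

Check r → X s at each position in order: 0 ✓, 1 ✓, 2 ✓.
At position 3 the labels are {r, s} and the next position 4 has {q}, so r → X s is false there. This is the first violation.

3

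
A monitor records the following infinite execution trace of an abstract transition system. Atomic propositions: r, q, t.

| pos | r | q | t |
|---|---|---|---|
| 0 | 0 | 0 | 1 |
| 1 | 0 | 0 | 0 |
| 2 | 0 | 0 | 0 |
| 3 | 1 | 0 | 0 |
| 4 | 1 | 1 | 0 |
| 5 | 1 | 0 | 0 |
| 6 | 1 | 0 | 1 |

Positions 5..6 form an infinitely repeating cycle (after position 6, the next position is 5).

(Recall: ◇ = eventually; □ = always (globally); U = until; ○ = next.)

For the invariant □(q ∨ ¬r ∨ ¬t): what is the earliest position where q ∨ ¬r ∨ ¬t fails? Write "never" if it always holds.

Check q ∨ ¬r ∨ ¬t at each position in order: 0 ✓, 1 ✓, 2 ✓, 3 ✓, 4 ✓, 5 ✓.
At position 6 the labels are {r, t}, so q ∨ ¬r ∨ ¬t is false there. This is the first violation.

6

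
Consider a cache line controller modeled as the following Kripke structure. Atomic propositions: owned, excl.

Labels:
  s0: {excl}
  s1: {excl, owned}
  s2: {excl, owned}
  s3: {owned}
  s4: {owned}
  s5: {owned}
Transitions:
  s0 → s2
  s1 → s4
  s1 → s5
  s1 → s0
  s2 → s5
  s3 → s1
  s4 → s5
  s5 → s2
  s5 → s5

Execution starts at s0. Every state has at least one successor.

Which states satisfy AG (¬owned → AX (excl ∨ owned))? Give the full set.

States satisfying ¬owned → AX (excl ∨ owned): {s0, s1, s2, s3, s4, s5}.
States satisfying AG (¬owned → AX (excl ∨ owned)): {s0, s1, s2, s3, s4, s5}.

{s0, s1, s2, s3, s4, s5}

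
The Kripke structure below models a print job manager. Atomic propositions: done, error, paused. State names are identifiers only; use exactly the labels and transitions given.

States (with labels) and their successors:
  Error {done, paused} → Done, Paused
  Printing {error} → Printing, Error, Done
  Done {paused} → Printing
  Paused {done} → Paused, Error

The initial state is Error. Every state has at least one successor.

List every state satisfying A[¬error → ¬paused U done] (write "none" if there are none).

{Error, Paused}

States satisfying ¬error → ¬paused: {Printing, Paused}.
States satisfying done: {Error, Paused}.
States satisfying A[¬error → ¬paused U done]: {Error, Paused}.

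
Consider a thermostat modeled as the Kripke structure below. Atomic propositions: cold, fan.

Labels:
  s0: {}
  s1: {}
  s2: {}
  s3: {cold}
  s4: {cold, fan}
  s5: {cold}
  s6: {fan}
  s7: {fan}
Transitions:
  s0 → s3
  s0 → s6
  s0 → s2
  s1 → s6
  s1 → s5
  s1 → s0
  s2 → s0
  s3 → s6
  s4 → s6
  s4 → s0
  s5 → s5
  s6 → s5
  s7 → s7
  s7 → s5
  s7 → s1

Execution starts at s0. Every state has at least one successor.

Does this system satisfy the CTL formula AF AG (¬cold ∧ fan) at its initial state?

No

States satisfying AG (¬cold ∧ fan): ∅.
States satisfying AF AG (¬cold ∧ fan): ∅.
There is a path from s0 along which AG (¬cold ∧ fan) never holds.
s0 ∉ Sat(AF AG (¬cold ∧ fan)).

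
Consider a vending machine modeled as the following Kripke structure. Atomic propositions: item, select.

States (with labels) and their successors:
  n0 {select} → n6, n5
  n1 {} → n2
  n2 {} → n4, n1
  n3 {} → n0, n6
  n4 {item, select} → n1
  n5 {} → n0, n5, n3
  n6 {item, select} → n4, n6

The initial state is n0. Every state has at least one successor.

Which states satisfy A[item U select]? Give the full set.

States satisfying item: {n4, n6}.
States satisfying select: {n0, n4, n6}.
States satisfying A[item U select]: {n0, n4, n6}.

{n0, n4, n6}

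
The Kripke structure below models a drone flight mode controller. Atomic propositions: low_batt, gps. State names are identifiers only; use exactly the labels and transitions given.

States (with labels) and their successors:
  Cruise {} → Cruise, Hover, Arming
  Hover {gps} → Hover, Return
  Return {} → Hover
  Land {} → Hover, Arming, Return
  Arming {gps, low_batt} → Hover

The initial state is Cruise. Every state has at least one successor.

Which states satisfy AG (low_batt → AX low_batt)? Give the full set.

{Hover, Return}

States satisfying low_batt → AX low_batt: {Cruise, Hover, Return, Land}.
States satisfying AG (low_batt → AX low_batt): {Hover, Return}.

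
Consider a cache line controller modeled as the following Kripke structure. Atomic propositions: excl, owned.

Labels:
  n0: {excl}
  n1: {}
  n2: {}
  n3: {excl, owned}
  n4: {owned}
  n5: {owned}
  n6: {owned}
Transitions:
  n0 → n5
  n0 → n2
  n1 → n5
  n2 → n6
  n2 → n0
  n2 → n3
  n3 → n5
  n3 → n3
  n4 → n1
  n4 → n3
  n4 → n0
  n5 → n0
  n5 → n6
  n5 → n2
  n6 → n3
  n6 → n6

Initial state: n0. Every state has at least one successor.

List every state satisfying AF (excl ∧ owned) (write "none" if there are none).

{n3}

States satisfying excl ∧ owned: {n3}.
States satisfying AF (excl ∧ owned): {n3}.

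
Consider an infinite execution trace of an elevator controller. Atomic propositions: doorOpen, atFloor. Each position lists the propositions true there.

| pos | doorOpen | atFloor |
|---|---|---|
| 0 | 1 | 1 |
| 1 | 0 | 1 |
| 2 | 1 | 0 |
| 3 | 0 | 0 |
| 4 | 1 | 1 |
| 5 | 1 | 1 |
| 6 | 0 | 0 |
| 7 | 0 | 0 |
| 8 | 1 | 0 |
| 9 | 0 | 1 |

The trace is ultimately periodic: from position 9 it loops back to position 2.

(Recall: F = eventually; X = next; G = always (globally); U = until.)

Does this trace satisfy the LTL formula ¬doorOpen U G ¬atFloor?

Walking from position 0: at position 0, G ¬atFloor has not yet held and ¬doorOpen fails, so ¬doorOpen U G ¬atFloor is false.

Violated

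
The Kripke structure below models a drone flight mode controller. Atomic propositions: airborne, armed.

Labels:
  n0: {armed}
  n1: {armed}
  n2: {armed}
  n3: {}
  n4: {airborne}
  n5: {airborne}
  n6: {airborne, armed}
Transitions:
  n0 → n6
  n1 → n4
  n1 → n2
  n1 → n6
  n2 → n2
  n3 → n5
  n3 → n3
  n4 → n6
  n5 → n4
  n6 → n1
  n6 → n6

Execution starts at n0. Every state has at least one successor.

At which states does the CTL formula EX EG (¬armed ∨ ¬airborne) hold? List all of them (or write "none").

{n1, n2, n3, n6}

States satisfying EG (¬armed ∨ ¬airborne): {n1, n2, n3}.
States satisfying EX EG (¬armed ∨ ¬airborne): {n1, n2, n3, n6}.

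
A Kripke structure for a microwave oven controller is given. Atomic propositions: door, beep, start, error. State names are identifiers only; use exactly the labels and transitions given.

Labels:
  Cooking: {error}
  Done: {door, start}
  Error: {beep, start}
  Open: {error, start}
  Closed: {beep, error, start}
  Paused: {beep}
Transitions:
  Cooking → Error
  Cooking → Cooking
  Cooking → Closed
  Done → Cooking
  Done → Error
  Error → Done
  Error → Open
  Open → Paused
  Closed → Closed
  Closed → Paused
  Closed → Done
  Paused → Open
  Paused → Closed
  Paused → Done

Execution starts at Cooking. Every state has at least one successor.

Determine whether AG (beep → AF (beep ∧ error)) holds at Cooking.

States satisfying beep → AF (beep ∧ error): {Cooking, Done, Open, Closed}.
States satisfying AG (beep → AF (beep ∧ error)): ∅.
Error is reachable from Cooking and violates beep → AF (beep ∧ error), so AG fails at Cooking.
Cooking ∉ Sat(AG (beep → AF (beep ∧ error))).

No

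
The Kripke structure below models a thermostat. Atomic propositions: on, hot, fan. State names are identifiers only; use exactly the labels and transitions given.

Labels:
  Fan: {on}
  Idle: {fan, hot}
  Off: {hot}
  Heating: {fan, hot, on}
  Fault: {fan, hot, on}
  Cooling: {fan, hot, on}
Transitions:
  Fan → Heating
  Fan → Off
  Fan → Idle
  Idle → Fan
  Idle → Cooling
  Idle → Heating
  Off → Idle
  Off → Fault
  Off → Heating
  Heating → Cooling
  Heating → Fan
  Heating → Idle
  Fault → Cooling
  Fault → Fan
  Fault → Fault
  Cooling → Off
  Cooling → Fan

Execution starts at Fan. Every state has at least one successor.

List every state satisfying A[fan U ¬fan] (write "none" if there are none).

{Fan, Off, Cooling}

States satisfying fan: {Idle, Heating, Fault, Cooling}.
States satisfying ¬fan: {Fan, Off}.
States satisfying A[fan U ¬fan]: {Fan, Off, Cooling}.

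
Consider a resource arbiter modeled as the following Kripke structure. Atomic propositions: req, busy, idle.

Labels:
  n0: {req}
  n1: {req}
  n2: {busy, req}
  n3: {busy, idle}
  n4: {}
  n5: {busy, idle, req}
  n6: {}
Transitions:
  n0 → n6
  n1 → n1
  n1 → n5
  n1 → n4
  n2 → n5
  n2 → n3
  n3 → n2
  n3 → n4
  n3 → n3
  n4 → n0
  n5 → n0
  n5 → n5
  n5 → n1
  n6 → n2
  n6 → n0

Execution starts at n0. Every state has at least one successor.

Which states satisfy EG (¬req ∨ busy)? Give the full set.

{n2, n3, n5, n6}

States satisfying ¬req ∨ busy: {n2, n3, n4, n5, n6}.
States satisfying EG (¬req ∨ busy): {n2, n3, n5, n6}.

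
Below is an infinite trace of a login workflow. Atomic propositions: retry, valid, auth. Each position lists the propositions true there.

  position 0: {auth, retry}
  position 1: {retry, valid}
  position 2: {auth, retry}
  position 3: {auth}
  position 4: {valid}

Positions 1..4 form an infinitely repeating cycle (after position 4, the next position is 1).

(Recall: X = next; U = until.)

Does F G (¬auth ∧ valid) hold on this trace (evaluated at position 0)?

No

G (¬auth ∧ valid) is false at every position 0..4, so it never becomes true and F G (¬auth ∧ valid) fails.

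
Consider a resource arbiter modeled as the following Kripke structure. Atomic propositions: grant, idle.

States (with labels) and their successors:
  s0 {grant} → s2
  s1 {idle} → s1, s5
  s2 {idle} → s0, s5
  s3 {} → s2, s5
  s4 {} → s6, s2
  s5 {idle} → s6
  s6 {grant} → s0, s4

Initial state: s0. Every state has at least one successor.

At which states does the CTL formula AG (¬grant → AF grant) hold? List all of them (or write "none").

{s0, s2, s3, s4, s5, s6}

States satisfying ¬grant → AF grant: {s0, s2, s3, s4, s5, s6}.
States satisfying AG (¬grant → AF grant): {s0, s2, s3, s4, s5, s6}.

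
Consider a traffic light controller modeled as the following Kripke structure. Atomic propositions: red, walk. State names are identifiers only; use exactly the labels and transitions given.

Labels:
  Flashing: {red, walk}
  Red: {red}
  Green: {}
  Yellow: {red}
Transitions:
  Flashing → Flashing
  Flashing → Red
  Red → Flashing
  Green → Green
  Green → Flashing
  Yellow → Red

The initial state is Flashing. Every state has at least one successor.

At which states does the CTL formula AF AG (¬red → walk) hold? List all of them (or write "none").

{Flashing, Red, Yellow}

States satisfying AG (¬red → walk): {Flashing, Red, Yellow}.
States satisfying AF AG (¬red → walk): {Flashing, Red, Yellow}.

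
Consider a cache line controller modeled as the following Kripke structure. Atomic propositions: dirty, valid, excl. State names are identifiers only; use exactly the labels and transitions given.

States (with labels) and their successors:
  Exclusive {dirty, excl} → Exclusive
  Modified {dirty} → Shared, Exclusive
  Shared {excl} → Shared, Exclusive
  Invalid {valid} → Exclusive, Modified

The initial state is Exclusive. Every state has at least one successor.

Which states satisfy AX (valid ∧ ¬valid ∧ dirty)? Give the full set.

States satisfying valid ∧ ¬valid ∧ dirty: ∅.
States satisfying AX (valid ∧ ¬valid ∧ dirty): ∅.

none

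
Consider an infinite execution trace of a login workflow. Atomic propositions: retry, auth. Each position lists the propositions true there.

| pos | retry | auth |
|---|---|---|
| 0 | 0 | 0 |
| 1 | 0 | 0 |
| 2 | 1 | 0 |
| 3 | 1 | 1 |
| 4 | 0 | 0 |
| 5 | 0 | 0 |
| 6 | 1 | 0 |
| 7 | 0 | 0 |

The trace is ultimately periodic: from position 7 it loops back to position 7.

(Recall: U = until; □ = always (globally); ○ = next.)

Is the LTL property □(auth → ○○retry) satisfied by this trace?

auth → ○○retry must hold at every position from 0 onward. It fails at position 3, so □(auth → ○○retry) is false.
Positions where auth holds: 3.
Check ○○retry at each: 3→fails.

Does not hold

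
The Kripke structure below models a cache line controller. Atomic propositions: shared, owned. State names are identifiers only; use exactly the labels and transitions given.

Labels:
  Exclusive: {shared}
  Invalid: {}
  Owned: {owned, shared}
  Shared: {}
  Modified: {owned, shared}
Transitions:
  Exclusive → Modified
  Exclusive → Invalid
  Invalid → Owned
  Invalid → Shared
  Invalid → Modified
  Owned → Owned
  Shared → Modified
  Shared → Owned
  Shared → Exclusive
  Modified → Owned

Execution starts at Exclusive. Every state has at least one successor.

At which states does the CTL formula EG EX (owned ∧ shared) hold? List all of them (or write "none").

{Exclusive, Invalid, Owned, Shared, Modified}

States satisfying EX (owned ∧ shared): {Exclusive, Invalid, Owned, Shared, Modified}.
States satisfying EG EX (owned ∧ shared): {Exclusive, Invalid, Owned, Shared, Modified}.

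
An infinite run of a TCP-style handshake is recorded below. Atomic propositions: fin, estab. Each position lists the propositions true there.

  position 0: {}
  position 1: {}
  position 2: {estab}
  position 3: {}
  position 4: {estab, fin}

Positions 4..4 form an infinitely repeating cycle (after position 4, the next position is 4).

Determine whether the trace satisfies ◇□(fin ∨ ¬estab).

□(fin ∨ ¬estab) holds at position 3, which is reachable from 0, so ◇□(fin ∨ ¬estab) holds.

Yes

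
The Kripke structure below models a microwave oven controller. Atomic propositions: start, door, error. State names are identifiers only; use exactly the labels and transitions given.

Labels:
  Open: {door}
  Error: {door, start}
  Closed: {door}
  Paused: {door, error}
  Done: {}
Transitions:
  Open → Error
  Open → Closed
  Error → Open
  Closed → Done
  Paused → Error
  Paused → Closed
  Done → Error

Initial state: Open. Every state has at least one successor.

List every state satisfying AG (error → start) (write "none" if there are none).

{Open, Error, Closed, Done}

States satisfying error → start: {Open, Error, Closed, Done}.
States satisfying AG (error → start): {Open, Error, Closed, Done}.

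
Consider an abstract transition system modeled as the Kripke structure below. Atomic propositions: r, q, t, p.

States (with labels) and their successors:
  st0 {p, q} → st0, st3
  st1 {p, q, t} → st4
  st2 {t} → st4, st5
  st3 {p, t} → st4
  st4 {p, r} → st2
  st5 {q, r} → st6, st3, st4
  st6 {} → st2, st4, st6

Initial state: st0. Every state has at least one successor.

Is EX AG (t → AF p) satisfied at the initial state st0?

States satisfying AG (t → AF p): ∅.
States satisfying EX AG (t → AF p): ∅.
No suitable path/successor from st0 witnesses the formula.
st0 ∉ Sat(EX AG (t → AF p)).

No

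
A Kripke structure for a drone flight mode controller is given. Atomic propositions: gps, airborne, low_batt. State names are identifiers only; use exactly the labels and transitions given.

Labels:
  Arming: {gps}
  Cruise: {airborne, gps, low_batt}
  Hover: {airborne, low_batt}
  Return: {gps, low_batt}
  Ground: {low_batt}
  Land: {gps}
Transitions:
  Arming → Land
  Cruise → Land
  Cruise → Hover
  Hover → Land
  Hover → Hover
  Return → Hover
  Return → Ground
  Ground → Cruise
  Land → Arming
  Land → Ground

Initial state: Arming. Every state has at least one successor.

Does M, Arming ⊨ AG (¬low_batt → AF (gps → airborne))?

States satisfying ¬low_batt → AF (gps → airborne): {Cruise, Hover, Return, Ground}.
States satisfying AG (¬low_batt → AF (gps → airborne)): ∅.
Arming is reachable from Arming and violates ¬low_batt → AF (gps → airborne), so AG fails at Arming.
Arming ∉ Sat(AG (¬low_batt → AF (gps → airborne))).

Does not hold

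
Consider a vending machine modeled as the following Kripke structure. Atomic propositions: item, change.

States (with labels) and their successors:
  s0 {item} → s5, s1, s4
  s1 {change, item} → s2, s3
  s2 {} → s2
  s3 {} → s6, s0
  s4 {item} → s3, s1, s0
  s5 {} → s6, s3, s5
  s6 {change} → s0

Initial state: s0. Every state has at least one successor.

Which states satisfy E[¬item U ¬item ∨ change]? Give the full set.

States satisfying ¬item: {s2, s3, s5, s6}.
States satisfying ¬item ∨ change: {s1, s2, s3, s5, s6}.
States satisfying E[¬item U ¬item ∨ change]: {s1, s2, s3, s5, s6}.

{s1, s2, s3, s5, s6}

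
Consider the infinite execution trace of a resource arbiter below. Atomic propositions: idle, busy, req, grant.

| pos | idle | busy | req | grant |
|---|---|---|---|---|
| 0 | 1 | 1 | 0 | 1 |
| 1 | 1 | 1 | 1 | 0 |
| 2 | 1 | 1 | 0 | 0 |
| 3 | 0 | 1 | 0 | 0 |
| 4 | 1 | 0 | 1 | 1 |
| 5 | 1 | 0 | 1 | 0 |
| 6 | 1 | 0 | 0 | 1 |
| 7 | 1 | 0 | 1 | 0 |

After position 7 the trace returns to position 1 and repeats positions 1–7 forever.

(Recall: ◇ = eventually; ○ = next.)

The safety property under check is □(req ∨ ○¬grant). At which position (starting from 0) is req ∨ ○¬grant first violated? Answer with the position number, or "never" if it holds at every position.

Check req ∨ ○¬grant at each position in order: 0 ✓, 1 ✓, 2 ✓.
At position 3 the labels are {busy} and the next position 4 has {grant, idle, req}, so req ∨ ○¬grant is false there. This is the first violation.

3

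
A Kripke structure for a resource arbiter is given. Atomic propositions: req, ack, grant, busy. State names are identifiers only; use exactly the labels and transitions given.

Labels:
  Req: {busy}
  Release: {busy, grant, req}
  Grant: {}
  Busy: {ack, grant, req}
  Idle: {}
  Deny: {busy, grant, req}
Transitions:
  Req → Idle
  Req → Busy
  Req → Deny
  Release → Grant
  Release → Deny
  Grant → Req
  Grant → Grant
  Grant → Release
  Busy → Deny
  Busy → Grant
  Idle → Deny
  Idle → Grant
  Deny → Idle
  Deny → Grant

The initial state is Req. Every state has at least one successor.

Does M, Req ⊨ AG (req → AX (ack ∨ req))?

Violated

States satisfying req → AX (ack ∨ req): {Req, Grant, Idle}.
States satisfying AG (req → AX (ack ∨ req)): ∅.
Busy is reachable from Req and violates req → AX (ack ∨ req), so AG fails at Req.
Req ∉ Sat(AG (req → AX (ack ∨ req))).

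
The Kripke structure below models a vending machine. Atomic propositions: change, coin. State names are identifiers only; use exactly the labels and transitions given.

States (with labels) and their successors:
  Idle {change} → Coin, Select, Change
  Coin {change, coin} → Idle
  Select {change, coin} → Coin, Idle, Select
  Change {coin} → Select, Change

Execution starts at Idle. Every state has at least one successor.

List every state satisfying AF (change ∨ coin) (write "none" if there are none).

{Idle, Coin, Select, Change}

States satisfying change ∨ coin: {Idle, Coin, Select, Change}.
States satisfying AF (change ∨ coin): {Idle, Coin, Select, Change}.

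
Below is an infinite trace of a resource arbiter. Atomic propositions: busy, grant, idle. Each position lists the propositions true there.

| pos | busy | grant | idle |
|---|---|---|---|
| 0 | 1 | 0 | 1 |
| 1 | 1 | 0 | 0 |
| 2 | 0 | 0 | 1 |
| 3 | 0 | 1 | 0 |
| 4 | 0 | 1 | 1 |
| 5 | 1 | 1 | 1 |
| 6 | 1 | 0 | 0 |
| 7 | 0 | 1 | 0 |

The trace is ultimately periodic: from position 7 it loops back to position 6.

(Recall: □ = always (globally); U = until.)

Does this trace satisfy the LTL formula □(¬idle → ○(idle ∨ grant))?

¬idle → ○(idle ∨ grant) must hold at every position from 0 onward. It fails at position 7, so □(¬idle → ○(idle ∨ grant)) is false.
Positions where ¬idle holds: 1, 3, 6, 7.
Check ○(idle ∨ grant) at each: 1→ok, 3→ok, 6→ok, 7→fails.

No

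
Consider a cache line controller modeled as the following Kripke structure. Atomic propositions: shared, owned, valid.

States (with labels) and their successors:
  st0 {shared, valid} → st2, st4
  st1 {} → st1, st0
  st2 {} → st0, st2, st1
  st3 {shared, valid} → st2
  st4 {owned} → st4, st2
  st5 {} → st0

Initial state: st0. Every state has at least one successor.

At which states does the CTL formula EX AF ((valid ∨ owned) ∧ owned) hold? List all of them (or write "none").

{st0, st4}

States satisfying AF ((valid ∨ owned) ∧ owned): {st4}.
States satisfying EX AF ((valid ∨ owned) ∧ owned): {st0, st4}.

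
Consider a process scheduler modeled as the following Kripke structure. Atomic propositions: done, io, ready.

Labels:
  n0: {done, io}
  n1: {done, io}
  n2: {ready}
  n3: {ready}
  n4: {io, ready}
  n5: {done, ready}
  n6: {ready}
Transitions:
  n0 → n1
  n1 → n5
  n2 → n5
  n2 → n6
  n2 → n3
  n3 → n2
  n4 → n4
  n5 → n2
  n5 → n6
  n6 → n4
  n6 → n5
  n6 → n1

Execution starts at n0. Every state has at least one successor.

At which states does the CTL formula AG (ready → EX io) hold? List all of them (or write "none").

{n4}

States satisfying ready → EX io: {n0, n1, n4, n6}.
States satisfying AG (ready → EX io): {n4}.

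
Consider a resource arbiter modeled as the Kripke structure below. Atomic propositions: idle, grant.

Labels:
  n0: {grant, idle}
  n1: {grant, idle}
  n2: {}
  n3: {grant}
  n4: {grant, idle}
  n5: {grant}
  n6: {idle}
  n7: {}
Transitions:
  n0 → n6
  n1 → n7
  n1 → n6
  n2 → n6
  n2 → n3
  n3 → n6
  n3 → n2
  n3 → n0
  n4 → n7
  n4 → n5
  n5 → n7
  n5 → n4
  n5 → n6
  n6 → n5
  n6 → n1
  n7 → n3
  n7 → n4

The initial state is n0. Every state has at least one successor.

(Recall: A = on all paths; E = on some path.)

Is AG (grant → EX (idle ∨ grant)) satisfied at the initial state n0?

Satisfied

States satisfying grant → EX (idle ∨ grant): {n0, n1, n2, n3, n4, n5, n6, n7}.
States satisfying AG (grant → EX (idle ∨ grant)): {n0, n1, n2, n3, n4, n5, n6, n7}.
Every state reachable from n0 satisfies grant → EX (idle ∨ grant).
n0 ∈ Sat(AG (grant → EX (idle ∨ grant))).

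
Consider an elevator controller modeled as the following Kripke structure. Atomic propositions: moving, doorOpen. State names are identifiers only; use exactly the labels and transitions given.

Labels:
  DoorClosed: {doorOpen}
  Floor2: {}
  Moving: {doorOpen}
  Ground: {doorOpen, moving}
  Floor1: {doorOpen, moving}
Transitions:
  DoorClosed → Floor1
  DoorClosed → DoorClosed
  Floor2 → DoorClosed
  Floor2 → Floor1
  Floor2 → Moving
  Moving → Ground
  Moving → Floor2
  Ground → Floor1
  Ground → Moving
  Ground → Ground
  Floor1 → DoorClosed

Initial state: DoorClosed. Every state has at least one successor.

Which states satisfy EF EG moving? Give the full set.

{Floor2, Moving, Ground}

States satisfying EG moving: {Ground}.
States satisfying EF EG moving: {Floor2, Moving, Ground}.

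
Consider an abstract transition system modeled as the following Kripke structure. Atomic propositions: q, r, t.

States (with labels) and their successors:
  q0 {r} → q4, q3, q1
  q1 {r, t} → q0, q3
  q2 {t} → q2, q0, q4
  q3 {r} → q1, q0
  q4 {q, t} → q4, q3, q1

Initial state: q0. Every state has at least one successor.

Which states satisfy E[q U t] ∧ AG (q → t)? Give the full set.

States satisfying q: {q4}.
States satisfying t: {q1, q2, q4}.
States satisfying E[q U t]: {q1, q2, q4}.
States satisfying q → t: {q0, q1, q2, q3, q4}.
States satisfying AG (q → t): {q0, q1, q2, q3, q4}.
States satisfying E[q U t] ∧ AG (q → t): {q1, q2, q4}.

{q1, q2, q4}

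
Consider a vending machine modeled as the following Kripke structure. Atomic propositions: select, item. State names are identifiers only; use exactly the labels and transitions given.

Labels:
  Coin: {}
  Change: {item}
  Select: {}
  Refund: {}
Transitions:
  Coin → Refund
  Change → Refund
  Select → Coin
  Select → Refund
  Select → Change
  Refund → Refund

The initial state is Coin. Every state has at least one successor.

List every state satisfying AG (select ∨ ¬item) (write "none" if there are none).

States satisfying select ∨ ¬item: {Coin, Select, Refund}.
States satisfying AG (select ∨ ¬item): {Coin, Refund}.

{Coin, Refund}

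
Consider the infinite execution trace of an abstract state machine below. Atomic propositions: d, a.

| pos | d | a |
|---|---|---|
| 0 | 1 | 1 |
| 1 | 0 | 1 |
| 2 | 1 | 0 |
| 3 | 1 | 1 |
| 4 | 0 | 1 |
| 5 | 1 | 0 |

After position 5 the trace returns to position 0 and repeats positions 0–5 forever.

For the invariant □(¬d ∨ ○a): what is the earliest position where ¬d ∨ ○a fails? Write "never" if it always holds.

¬d ∨ ○a holds at every position 0..5, and those are all the positions the trace ever visits, so the invariant □(¬d ∨ ○a) is never violated.

never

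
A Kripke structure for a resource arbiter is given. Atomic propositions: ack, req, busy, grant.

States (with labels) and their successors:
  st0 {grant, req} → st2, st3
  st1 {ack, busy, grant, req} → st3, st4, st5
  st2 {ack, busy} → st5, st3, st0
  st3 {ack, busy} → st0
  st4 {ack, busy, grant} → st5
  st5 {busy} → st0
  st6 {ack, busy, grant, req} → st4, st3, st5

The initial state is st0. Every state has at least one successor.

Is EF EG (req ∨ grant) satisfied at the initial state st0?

States satisfying EG (req ∨ grant): ∅.
States satisfying EF EG (req ∨ grant): ∅.
No suitable path/successor from st0 witnesses the formula.
st0 ∉ Sat(EF EG (req ∨ grant)).

No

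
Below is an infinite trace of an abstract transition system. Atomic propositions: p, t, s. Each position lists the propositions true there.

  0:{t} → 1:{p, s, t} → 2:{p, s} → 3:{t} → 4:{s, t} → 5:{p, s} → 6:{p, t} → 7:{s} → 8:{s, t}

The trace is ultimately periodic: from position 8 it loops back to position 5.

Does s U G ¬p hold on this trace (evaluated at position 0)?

Walking from position 0: at position 0, G ¬p has not yet held and s fails, so s U G ¬p is false.

No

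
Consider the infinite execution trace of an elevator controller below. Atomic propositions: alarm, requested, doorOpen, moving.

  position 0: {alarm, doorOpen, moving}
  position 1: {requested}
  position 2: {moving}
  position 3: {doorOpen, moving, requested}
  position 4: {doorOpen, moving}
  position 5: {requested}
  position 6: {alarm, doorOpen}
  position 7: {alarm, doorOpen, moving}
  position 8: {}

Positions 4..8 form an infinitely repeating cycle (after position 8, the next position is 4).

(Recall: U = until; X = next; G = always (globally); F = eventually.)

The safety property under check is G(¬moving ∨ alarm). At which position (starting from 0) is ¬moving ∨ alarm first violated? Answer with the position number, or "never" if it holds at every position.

Check ¬moving ∨ alarm at each position in order: 0 ✓, 1 ✓.
At position 2 the labels are {moving}, so ¬moving ∨ alarm is false there. This is the first violation.

2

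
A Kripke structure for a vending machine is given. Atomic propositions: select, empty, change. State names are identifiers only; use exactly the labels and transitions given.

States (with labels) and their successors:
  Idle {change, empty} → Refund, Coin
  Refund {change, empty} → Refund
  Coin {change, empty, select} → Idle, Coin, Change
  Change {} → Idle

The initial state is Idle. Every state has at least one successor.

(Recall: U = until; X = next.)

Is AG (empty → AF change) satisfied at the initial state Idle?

Satisfied

States satisfying empty → AF change: {Idle, Refund, Coin, Change}.
States satisfying AG (empty → AF change): {Idle, Refund, Coin, Change}.
Every state reachable from Idle satisfies empty → AF change.
Idle ∈ Sat(AG (empty → AF change)).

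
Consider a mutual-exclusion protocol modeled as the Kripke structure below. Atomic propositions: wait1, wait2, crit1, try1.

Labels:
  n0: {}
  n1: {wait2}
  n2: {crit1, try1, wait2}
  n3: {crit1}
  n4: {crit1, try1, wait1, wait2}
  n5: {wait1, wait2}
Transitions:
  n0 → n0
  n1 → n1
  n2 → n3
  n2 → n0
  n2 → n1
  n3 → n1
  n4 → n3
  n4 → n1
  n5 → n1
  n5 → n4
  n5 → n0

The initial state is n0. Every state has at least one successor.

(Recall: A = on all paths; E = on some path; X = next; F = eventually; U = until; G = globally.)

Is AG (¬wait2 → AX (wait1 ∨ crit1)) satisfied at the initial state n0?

States satisfying ¬wait2 → AX (wait1 ∨ crit1): {n1, n2, n4, n5}.
States satisfying AG (¬wait2 → AX (wait1 ∨ crit1)): {n1}.
n0 is reachable from n0 and violates ¬wait2 → AX (wait1 ∨ crit1), so AG fails at n0.
n0 ∉ Sat(AG (¬wait2 → AX (wait1 ∨ crit1))).

Does not hold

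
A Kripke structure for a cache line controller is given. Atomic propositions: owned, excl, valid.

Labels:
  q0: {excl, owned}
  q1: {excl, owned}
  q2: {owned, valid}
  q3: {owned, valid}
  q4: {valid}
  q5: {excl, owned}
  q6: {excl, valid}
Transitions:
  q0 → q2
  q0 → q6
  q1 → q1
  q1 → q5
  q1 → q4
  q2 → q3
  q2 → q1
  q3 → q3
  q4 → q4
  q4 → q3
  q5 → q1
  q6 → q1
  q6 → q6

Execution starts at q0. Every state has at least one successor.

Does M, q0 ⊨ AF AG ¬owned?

States satisfying AG ¬owned: ∅.
States satisfying AF AG ¬owned: ∅.
There is a path from q0 along which AG ¬owned never holds.
q0 ∉ Sat(AF AG ¬owned).

Violated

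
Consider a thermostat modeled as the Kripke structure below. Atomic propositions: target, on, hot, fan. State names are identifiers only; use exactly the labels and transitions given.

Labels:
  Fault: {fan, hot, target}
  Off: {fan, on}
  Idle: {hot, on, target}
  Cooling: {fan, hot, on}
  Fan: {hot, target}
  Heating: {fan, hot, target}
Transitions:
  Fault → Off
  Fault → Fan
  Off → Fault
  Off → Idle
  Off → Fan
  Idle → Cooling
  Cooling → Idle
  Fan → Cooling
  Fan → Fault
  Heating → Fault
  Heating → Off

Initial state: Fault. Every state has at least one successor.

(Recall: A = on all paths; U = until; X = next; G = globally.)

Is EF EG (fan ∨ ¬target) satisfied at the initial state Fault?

Holds

States satisfying EG (fan ∨ ¬target): {Fault, Off, Heating}.
States satisfying EF EG (fan ∨ ¬target): {Fault, Off, Fan, Heating}.
Some path from Fault reaches a state where EG (fan ∨ ¬target) holds.
Fault ∈ Sat(EF EG (fan ∨ ¬target)).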